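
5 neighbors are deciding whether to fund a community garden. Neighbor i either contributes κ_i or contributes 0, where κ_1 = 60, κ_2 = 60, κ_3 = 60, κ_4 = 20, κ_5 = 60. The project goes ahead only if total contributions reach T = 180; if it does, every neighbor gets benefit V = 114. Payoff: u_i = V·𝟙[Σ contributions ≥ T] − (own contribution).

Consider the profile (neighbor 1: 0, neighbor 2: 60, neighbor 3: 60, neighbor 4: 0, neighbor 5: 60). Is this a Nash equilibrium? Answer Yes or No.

Yes

Total = 180 ≥ 180: provided.
Neighbor 1 (pledges 0, payoff 114): pledging 60 → total 240, payoff 54. No gain.
Neighbor 2 (pledges 60, payoff 54): dropping to 0 → total 120, payoff 0. No gain.
Neighbor 3 (pledges 60, payoff 54): dropping to 0 → total 120, payoff 0. No gain.
Neighbor 4 (pledges 0, payoff 114): pledging 20 → total 200, payoff 94. No gain.
Neighbor 5 (pledges 60, payoff 54): dropping to 0 → total 120, payoff 0. No gain.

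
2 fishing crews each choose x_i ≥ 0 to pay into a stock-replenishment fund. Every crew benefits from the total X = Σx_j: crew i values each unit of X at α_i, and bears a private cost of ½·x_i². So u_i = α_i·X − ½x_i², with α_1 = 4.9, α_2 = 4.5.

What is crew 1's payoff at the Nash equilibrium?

Crew i's FOC: ∂u_i/∂x_i = α_i − x_i = 0, so x_i* = α_i.
NE contributions = (4.9, 4.5); X = 9.4.
u_1 = α_1·X − ½·(x_1)² = 4.9·9.4 − ½·4.9² = 34.055.

34.055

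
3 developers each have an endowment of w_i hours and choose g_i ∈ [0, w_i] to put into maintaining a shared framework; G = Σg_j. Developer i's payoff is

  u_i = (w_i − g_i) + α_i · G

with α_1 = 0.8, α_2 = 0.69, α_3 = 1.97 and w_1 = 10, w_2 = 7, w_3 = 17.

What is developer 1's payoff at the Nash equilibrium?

∂u_i/∂g_i = α_i − 1, so developer i contributes w_i if α_i > 1, else 0.
α_i > 1 for i ∈ {3}; NE contributions (0, 0, 17), G = 17.
u_1 = (10 − 0) + 0.8·17 = 23.6.

23.6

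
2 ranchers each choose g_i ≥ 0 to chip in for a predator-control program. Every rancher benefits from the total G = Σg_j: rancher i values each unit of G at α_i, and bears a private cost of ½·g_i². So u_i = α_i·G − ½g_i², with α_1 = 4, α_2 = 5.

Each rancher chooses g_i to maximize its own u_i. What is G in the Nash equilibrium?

9

Rancher i's FOC: ∂u_i/∂g_i = α_i − g_i = 0, so g_i* = α_i.
NE contributions = (4, 5); G = 9.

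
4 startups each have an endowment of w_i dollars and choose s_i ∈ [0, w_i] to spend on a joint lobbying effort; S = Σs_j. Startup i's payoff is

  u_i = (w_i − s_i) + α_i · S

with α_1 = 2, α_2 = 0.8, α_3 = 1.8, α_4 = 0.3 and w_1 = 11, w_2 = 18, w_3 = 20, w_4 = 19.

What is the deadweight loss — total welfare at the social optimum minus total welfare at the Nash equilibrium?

144.3

∂u_i/∂s_i = α_i − 1, so startup i contributes w_i if α_i > 1, else 0.
α_i > 1 for i ∈ {1, 3}; NE contributions (11, 0, 20, 0), S = 31.
W^NE = Σw_i − S^NE + (Σα_i)·S^NE = 68 + 3.9·31 = 188.9.
Planner: ∂(Σu_j)/∂s_i = Σα_j − 1 = 3.9 > 0, so everyone contributes w_i; S^SO = 68, W^SO = 68 + 3.9·68 = 333.2.
Deadweight loss = 144.3.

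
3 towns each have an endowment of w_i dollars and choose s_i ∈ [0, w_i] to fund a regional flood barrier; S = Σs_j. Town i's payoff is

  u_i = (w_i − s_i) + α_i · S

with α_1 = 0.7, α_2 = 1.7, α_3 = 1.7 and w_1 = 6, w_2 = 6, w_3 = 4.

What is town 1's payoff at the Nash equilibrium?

13

∂u_i/∂s_i = α_i − 1, so town i contributes w_i if α_i > 1, else 0.
α_i > 1 for i ∈ {2, 3}; NE contributions (0, 6, 4), S = 10.
u_1 = (6 − 0) + 0.7·10 = 13.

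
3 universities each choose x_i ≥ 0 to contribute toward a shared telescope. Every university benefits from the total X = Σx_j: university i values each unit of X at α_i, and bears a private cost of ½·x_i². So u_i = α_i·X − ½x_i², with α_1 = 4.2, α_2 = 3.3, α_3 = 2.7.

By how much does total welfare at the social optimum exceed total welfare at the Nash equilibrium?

69.93

University i's FOC: ∂u_i/∂x_i = α_i − x_i = 0, so x_i* = α_i.
NE contributions = (4.2, 3.3, 2.7); X = 10.2.
W^NE = (Σα)·X − ½Σα_i² = 10.2² − ½·35.82 = 86.13.
Planner sets x_i = Σα_j = 10.2 for every i, so X^SO = 3·10.2 = 30.6.
W^SO = (Σα)·X^SO − ½·3·(Σα)² = (3/2)·10.2² = 156.06.
Deadweight loss = W^SO − W^NE = 69.93.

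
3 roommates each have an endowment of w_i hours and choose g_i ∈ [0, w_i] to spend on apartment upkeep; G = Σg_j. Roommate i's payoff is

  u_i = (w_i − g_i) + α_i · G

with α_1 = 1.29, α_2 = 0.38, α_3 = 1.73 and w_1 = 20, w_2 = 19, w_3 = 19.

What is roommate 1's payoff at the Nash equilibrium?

50.31

∂u_i/∂g_i = α_i − 1, so roommate i contributes w_i if α_i > 1, else 0.
α_i > 1 for i ∈ {1, 3}; NE contributions (20, 0, 19), G = 39.
u_1 = (20 − 20) + 1.29·39 = 50.31.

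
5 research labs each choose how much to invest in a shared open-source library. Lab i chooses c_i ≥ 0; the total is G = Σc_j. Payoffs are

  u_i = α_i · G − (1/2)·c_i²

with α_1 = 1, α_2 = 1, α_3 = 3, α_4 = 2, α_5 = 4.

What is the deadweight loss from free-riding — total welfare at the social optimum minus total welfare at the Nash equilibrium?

197

Lab i's FOC: ∂u_i/∂c_i = α_i − c_i = 0, so c_i* = α_i.
NE contributions = (1, 1, 3, 2, 4); G = 11.
W^NE = (Σα)·G − ½Σα_i² = 11² − ½·31 = 105.5.
Planner sets c_i = Σα_j = 11 for every i, so G^SO = 5·11 = 55.
W^SO = (Σα)·G^SO − ½·5·(Σα)² = (5/2)·11² = 302.5.
Deadweight loss = W^SO − W^NE = 197.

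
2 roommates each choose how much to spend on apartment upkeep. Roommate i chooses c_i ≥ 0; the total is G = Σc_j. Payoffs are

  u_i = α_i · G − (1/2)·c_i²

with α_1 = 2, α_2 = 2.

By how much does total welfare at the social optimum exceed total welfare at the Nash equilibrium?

4

Roommate i's FOC: ∂u_i/∂c_i = α_i − c_i = 0, so c_i* = α_i.
NE contributions = (2, 2); G = 4.
W^NE = (Σα)·G − ½Σα_i² = 4² − ½·8 = 12.
Planner sets c_i = Σα_j = 4 for every i, so G^SO = 2·4 = 8.
W^SO = (Σα)·G^SO − ½·2·(Σα)² = (2/2)·4² = 16.
Deadweight loss = W^SO − W^NE = 4.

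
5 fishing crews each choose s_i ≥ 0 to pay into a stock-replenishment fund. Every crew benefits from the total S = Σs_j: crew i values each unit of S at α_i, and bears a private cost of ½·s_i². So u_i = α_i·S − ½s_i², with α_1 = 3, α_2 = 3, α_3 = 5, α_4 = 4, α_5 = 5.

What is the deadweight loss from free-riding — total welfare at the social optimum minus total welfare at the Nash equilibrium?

Crew i's FOC: ∂u_i/∂s_i = α_i − s_i = 0, so s_i* = α_i.
NE contributions = (3, 3, 5, 4, 5); S = 20.
W^NE = (Σα)·S − ½Σα_i² = 20² − ½·84 = 358.
Planner sets s_i = Σα_j = 20 for every i, so S^SO = 5·20 = 100.
W^SO = (Σα)·S^SO − ½·5·(Σα)² = (5/2)·20² = 1000.
Deadweight loss = W^SO − W^NE = 642.

642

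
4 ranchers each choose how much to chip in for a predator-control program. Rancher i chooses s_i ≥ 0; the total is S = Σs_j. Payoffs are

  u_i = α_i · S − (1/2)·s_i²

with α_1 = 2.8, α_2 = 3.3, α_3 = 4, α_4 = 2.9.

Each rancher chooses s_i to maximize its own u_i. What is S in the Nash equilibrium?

Rancher i's FOC: ∂u_i/∂s_i = α_i − s_i = 0, so s_i* = α_i.
NE contributions = (2.8, 3.3, 4, 2.9); S = 13.

13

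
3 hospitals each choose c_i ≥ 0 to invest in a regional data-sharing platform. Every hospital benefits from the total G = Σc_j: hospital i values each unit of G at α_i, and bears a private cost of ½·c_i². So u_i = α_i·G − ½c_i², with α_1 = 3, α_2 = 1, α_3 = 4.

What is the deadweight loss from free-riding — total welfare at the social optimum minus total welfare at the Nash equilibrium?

Hospital i's FOC: ∂u_i/∂c_i = α_i − c_i = 0, so c_i* = α_i.
NE contributions = (3, 1, 4); G = 8.
W^NE = (Σα)·G − ½Σα_i² = 8² − ½·26 = 51.
Planner sets c_i = Σα_j = 8 for every i, so G^SO = 3·8 = 24.
W^SO = (Σα)·G^SO − ½·3·(Σα)² = (3/2)·8² = 96.
Deadweight loss = W^SO − W^NE = 45.

45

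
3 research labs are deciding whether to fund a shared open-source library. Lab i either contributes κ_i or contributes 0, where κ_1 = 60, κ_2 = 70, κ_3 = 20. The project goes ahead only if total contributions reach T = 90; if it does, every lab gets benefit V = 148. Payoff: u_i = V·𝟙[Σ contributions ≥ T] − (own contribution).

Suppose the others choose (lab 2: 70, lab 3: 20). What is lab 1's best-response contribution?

Others' total = 90 ≥ 90; contributing adds cost 60 for no extra benefit.
Best response: 0.

0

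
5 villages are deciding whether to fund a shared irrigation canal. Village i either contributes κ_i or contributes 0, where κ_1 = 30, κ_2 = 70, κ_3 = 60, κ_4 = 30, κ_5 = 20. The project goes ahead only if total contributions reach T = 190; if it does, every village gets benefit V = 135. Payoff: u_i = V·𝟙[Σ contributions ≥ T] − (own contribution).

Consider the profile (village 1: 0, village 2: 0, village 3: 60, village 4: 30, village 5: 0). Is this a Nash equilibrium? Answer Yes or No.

No

Total = 90 < 190: not provided.
Village 1 (pledges 0, payoff 0): pledging 30 → total 120, payoff -30. No gain.
Village 2 (pledges 0, payoff 0): pledging 70 → total 160, payoff -70. No gain.
Village 3 (pledges 60, payoff -60): dropping to 0 → total 30, payoff 0. Profitable deviation.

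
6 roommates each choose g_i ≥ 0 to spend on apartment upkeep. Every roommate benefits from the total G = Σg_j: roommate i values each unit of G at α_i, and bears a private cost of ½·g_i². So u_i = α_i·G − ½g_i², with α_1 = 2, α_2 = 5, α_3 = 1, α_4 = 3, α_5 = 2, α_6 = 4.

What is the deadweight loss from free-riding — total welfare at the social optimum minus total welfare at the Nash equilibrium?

607.5

Roommate i's FOC: ∂u_i/∂g_i = α_i − g_i = 0, so g_i* = α_i.
NE contributions = (2, 5, 1, 3, 2, 4); G = 17.
W^NE = (Σα)·G − ½Σα_i² = 17² − ½·59 = 259.5.
Planner sets g_i = Σα_j = 17 for every i, so G^SO = 6·17 = 102.
W^SO = (Σα)·G^SO − ½·6·(Σα)² = (6/2)·17² = 867.
Deadweight loss = W^SO − W^NE = 607.5.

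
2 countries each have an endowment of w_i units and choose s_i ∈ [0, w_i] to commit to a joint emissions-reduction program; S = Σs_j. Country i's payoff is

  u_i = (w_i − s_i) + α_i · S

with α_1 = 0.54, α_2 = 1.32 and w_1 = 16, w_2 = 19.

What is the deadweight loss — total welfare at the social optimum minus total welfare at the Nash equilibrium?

∂u_i/∂s_i = α_i − 1, so country i contributes w_i if α_i > 1, else 0.
α_i > 1 for i ∈ {2}; NE contributions (0, 19), S = 19.
W^NE = Σw_i − S^NE + (Σα_i)·S^NE = 35 + 0.86·19 = 51.34.
Planner: ∂(Σu_j)/∂s_i = Σα_j − 1 = 0.86 > 0, so everyone contributes w_i; S^SO = 35, W^SO = 35 + 0.86·35 = 65.1.
Deadweight loss = 13.76.

13.76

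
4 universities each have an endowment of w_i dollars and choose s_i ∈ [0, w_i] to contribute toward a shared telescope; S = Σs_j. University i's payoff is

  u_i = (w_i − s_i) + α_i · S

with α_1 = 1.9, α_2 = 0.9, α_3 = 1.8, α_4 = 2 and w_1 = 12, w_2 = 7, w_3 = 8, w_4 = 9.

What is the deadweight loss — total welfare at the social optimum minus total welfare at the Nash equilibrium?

39.2

∂u_i/∂s_i = α_i − 1, so university i contributes w_i if α_i > 1, else 0.
α_i > 1 for i ∈ {1, 3, 4}; NE contributions (12, 0, 8, 9), S = 29.
W^NE = Σw_i − S^NE + (Σα_i)·S^NE = 36 + 5.6·29 = 198.4.
Planner: ∂(Σu_j)/∂s_i = Σα_j − 1 = 5.6 > 0, so everyone contributes w_i; S^SO = 36, W^SO = 36 + 5.6·36 = 237.6.
Deadweight loss = 39.2.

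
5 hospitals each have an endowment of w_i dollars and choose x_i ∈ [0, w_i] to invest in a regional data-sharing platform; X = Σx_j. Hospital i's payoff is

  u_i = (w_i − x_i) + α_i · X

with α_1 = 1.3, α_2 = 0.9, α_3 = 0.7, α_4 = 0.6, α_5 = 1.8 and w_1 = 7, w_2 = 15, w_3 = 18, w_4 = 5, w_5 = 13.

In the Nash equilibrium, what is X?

∂u_i/∂x_i = α_i − 1, so hospital i contributes w_i if α_i > 1, else 0.
α_i > 1 for i ∈ {1, 5}; NE contributions (7, 0, 0, 0, 13), X = 20.

20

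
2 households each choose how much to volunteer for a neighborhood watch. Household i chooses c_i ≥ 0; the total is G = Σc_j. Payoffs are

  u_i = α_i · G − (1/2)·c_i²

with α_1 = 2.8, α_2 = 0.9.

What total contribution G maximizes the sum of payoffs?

7.4

Planner FOC: ∂(Σu_j)/∂c_i = (Σα_j) − c_i = 0, so c_i^SO = Σα_j = 3.7 for every i; G^SO = 7.4.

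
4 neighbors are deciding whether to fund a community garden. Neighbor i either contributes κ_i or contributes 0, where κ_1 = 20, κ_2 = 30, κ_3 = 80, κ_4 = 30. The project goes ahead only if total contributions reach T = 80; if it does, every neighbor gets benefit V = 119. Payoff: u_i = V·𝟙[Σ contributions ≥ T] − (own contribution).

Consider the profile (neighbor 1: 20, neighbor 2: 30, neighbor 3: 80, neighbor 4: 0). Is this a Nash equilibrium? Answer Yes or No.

Total = 130 ≥ 80: provided.
Neighbor 1 (pledges 20, payoff 99): dropping to 0 → total 110, payoff 119. Profitable deviation.

No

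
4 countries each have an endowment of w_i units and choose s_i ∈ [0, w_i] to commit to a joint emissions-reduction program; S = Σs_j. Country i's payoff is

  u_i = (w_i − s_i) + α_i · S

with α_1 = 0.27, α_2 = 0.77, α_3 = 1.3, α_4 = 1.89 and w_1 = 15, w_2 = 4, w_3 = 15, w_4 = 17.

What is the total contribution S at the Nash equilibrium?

32

∂u_i/∂s_i = α_i − 1, so country i contributes w_i if α_i > 1, else 0.
α_i > 1 for i ∈ {3, 4}; NE contributions (0, 0, 15, 17), S = 32.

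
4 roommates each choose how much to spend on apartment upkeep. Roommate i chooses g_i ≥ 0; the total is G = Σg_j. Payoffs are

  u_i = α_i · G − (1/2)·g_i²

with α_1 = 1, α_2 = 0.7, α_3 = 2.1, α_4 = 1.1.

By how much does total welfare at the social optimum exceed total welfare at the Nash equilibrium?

27.565

Roommate i's FOC: ∂u_i/∂g_i = α_i − g_i = 0, so g_i* = α_i.
NE contributions = (1, 0.7, 2.1, 1.1); G = 4.9.
W^NE = (Σα)·G − ½Σα_i² = 4.9² − ½·7.11 = 20.455.
Planner sets g_i = Σα_j = 4.9 for every i, so G^SO = 4·4.9 = 19.6.
W^SO = (Σα)·G^SO − ½·4·(Σα)² = (4/2)·4.9² = 48.02.
Deadweight loss = W^SO − W^NE = 27.565.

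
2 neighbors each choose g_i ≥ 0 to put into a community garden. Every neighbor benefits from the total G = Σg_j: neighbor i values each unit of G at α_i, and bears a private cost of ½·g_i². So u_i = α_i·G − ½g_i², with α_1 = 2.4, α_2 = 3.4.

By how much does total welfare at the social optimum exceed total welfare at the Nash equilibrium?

8.66

Neighbor i's FOC: ∂u_i/∂g_i = α_i − g_i = 0, so g_i* = α_i.
NE contributions = (2.4, 3.4); G = 5.8.
W^NE = (Σα)·G − ½Σα_i² = 5.8² − ½·17.32 = 24.98.
Planner sets g_i = Σα_j = 5.8 for every i, so G^SO = 2·5.8 = 11.6.
W^SO = (Σα)·G^SO − ½·2·(Σα)² = (2/2)·5.8² = 33.64.
Deadweight loss = W^SO − W^NE = 8.66.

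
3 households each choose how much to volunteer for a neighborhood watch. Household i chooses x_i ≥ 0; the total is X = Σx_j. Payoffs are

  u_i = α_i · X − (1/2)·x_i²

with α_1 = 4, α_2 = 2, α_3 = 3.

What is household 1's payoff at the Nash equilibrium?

28

Household i's FOC: ∂u_i/∂x_i = α_i − x_i = 0, so x_i* = α_i.
NE contributions = (4, 2, 3); X = 9.
u_1 = α_1·X − ½·(x_1)² = 4·9 − ½·4² = 28.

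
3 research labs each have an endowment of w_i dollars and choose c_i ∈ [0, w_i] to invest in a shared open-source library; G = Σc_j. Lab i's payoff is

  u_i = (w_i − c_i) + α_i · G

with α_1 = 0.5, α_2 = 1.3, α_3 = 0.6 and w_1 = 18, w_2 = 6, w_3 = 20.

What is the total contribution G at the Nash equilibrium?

6

∂u_i/∂c_i = α_i − 1, so lab i contributes w_i if α_i > 1, else 0.
α_i > 1 for i ∈ {2}; NE contributions (0, 6, 0), G = 6.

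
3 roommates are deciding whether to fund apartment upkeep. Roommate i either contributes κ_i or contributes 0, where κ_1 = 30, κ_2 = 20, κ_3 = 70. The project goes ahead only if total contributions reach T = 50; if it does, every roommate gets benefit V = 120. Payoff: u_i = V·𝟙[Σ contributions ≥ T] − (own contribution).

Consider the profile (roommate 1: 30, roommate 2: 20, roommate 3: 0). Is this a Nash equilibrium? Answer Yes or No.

Total = 50 ≥ 50: provided.
Roommate 1 (pledges 30, payoff 90): dropping to 0 → total 20, payoff 0. No gain.
Roommate 2 (pledges 20, payoff 100): dropping to 0 → total 30, payoff 0. No gain.
Roommate 3 (pledges 0, payoff 120): pledging 70 → total 120, payoff 50. No gain.

Yes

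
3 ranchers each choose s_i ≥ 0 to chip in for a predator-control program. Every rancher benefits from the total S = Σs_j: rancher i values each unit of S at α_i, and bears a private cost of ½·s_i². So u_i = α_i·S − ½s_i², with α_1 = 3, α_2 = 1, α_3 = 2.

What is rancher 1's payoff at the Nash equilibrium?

Rancher i's FOC: ∂u_i/∂s_i = α_i − s_i = 0, so s_i* = α_i.
NE contributions = (3, 1, 2); S = 6.
u_1 = α_1·S − ½·(s_1)² = 3·6 − ½·3² = 13.5.

13.5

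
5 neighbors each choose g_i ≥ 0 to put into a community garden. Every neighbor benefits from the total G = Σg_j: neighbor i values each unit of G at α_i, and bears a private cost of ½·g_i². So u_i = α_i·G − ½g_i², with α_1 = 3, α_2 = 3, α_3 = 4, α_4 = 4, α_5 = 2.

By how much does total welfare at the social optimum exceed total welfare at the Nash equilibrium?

411

Neighbor i's FOC: ∂u_i/∂g_i = α_i − g_i = 0, so g_i* = α_i.
NE contributions = (3, 3, 4, 4, 2); G = 16.
W^NE = (Σα)·G − ½Σα_i² = 16² − ½·54 = 229.
Planner sets g_i = Σα_j = 16 for every i, so G^SO = 5·16 = 80.
W^SO = (Σα)·G^SO − ½·5·(Σα)² = (5/2)·16² = 640.
Deadweight loss = W^SO − W^NE = 411.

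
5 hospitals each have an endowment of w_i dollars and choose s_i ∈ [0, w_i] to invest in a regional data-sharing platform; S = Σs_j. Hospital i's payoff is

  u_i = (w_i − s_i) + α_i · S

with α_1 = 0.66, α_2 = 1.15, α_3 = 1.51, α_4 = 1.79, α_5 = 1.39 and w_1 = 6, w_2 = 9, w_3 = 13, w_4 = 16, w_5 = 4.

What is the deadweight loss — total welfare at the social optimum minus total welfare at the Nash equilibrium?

33

∂u_i/∂s_i = α_i − 1, so hospital i contributes w_i if α_i > 1, else 0.
α_i > 1 for i ∈ {2, 3, 4, 5}; NE contributions (0, 9, 13, 16, 4), S = 42.
W^NE = Σw_i − S^NE + (Σα_i)·S^NE = 48 + 5.5·42 = 279.
Planner: ∂(Σu_j)/∂s_i = Σα_j − 1 = 5.5 > 0, so everyone contributes w_i; S^SO = 48, W^SO = 48 + 5.5·48 = 312.
Deadweight loss = 33.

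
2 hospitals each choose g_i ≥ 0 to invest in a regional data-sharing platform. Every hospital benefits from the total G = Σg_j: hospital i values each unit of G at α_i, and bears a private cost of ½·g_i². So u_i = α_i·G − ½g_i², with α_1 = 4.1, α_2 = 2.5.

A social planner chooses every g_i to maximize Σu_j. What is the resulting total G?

13.2

Planner FOC: ∂(Σu_j)/∂g_i = (Σα_j) − g_i = 0, so g_i^SO = Σα_j = 6.6 for every i; G^SO = 13.2.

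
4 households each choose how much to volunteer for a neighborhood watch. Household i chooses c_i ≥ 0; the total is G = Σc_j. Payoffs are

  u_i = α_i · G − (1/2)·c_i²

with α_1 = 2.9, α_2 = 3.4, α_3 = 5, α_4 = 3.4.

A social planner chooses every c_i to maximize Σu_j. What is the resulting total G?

Planner FOC: ∂(Σu_j)/∂c_i = (Σα_j) − c_i = 0, so c_i^SO = Σα_j = 14.7 for every i; G^SO = 58.8.

58.8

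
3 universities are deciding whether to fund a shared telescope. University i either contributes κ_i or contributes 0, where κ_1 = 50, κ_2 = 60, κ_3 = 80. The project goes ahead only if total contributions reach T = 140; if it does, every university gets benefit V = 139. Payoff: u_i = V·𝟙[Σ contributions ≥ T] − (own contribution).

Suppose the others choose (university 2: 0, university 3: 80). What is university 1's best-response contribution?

Others' total = 80. Even contributing 50 gives 130 < 140: no benefit either way.
Best response: 0.

0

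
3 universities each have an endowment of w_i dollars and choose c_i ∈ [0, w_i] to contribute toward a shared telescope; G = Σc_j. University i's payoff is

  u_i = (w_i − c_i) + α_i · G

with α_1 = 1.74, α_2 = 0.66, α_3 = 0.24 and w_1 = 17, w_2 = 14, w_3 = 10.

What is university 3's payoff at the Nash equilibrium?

∂u_i/∂c_i = α_i − 1, so university i contributes w_i if α_i > 1, else 0.
α_i > 1 for i ∈ {1}; NE contributions (17, 0, 0), G = 17.
u_3 = (10 − 0) + 0.24·17 = 14.08.

14.08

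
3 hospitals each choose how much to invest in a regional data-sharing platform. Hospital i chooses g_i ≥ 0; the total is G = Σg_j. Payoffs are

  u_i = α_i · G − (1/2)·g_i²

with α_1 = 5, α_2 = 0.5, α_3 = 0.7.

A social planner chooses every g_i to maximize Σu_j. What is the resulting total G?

Planner FOC: ∂(Σu_j)/∂g_i = (Σα_j) − g_i = 0, so g_i^SO = Σα_j = 6.2 for every i; G^SO = 18.6.

18.6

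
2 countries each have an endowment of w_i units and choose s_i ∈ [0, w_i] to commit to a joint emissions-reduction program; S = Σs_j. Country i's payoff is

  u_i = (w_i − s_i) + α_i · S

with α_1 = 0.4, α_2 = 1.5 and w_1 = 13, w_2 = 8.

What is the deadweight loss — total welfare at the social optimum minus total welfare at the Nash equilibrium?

11.7

∂u_i/∂s_i = α_i − 1, so country i contributes w_i if α_i > 1, else 0.
α_i > 1 for i ∈ {2}; NE contributions (0, 8), S = 8.
W^NE = Σw_i − S^NE + (Σα_i)·S^NE = 21 + 0.9·8 = 28.2.
Planner: ∂(Σu_j)/∂s_i = Σα_j − 1 = 0.9 > 0, so everyone contributes w_i; S^SO = 21, W^SO = 21 + 0.9·21 = 39.9.
Deadweight loss = 11.7.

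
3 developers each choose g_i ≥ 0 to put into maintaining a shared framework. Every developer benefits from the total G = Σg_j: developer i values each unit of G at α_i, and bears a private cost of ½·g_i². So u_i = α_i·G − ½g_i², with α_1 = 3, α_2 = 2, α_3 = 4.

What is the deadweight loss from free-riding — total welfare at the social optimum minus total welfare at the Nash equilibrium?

Developer i's FOC: ∂u_i/∂g_i = α_i − g_i = 0, so g_i* = α_i.
NE contributions = (3, 2, 4); G = 9.
W^NE = (Σα)·G − ½Σα_i² = 9² − ½·29 = 66.5.
Planner sets g_i = Σα_j = 9 for every i, so G^SO = 3·9 = 27.
W^SO = (Σα)·G^SO − ½·3·(Σα)² = (3/2)·9² = 121.5.
Deadweight loss = W^SO − W^NE = 55.

55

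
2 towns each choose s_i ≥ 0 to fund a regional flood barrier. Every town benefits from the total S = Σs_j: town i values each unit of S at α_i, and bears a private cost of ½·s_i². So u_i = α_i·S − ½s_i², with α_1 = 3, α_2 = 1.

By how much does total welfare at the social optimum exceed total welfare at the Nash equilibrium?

Town i's FOC: ∂u_i/∂s_i = α_i − s_i = 0, so s_i* = α_i.
NE contributions = (3, 1); S = 4.
W^NE = (Σα)·S − ½Σα_i² = 4² − ½·10 = 11.
Planner sets s_i = Σα_j = 4 for every i, so S^SO = 2·4 = 8.
W^SO = (Σα)·S^SO − ½·2·(Σα)² = (2/2)·4² = 16.
Deadweight loss = W^SO − W^NE = 5.

5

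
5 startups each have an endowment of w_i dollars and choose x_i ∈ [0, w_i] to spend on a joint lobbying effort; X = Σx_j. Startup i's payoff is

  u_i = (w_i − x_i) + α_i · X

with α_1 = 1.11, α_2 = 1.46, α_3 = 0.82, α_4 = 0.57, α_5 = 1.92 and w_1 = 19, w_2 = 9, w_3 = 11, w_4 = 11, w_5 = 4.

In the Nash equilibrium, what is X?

32

∂u_i/∂x_i = α_i − 1, so startup i contributes w_i if α_i > 1, else 0.
α_i > 1 for i ∈ {1, 2, 5}; NE contributions (19, 9, 0, 0, 4), X = 32.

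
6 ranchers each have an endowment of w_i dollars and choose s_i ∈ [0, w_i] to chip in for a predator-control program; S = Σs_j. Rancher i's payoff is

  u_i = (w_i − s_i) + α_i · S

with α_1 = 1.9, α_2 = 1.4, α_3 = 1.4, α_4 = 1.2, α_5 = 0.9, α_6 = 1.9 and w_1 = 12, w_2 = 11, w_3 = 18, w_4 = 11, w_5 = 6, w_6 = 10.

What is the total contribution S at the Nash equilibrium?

∂u_i/∂s_i = α_i − 1, so rancher i contributes w_i if α_i > 1, else 0.
α_i > 1 for i ∈ {1, 2, 3, 4, 6}; NE contributions (12, 11, 18, 11, 0, 10), S = 62.

62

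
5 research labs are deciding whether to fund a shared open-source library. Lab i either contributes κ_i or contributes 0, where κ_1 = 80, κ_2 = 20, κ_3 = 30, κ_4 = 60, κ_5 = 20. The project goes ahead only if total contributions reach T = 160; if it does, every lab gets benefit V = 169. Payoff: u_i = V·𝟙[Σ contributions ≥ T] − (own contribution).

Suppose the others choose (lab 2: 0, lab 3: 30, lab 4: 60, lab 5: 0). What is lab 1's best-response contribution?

80

Others' total = 90. Contributing 80 brings total to 170 ≥ 160: gain V − κ_1 = 89.
Best response: 80.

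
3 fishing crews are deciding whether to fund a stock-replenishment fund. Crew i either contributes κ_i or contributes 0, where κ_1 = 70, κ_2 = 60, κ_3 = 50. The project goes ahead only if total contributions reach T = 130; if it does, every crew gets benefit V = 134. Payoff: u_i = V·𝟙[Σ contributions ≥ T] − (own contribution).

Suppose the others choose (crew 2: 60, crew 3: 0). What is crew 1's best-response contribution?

Others' total = 60. Contributing 70 brings total to 130 ≥ 130: gain V − κ_1 = 64.
Best response: 70.

70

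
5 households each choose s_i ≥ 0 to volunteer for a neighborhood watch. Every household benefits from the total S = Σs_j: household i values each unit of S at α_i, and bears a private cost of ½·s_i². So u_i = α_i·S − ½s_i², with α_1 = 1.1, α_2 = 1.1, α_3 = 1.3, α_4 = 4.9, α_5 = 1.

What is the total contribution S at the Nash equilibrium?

9.4

Household i's FOC: ∂u_i/∂s_i = α_i − s_i = 0, so s_i* = α_i.
NE contributions = (1.1, 1.1, 1.3, 4.9, 1); S = 9.4.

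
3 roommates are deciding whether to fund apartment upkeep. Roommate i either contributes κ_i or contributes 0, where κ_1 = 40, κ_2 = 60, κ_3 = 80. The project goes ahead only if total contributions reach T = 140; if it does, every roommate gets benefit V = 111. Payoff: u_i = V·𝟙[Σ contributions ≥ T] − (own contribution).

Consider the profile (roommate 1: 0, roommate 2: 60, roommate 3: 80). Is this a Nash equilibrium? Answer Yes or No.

Yes

Total = 140 ≥ 140: provided.
Roommate 1 (pledges 0, payoff 111): pledging 40 → total 180, payoff 71. No gain.
Roommate 2 (pledges 60, payoff 51): dropping to 0 → total 80, payoff 0. No gain.
Roommate 3 (pledges 80, payoff 31): dropping to 0 → total 60, payoff 0. No gain.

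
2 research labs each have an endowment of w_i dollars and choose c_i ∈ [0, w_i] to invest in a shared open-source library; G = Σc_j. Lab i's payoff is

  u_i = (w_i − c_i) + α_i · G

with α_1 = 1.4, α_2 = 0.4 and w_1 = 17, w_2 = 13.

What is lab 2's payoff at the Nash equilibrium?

∂u_i/∂c_i = α_i − 1, so lab i contributes w_i if α_i > 1, else 0.
α_i > 1 for i ∈ {1}; NE contributions (17, 0), G = 17.
u_2 = (13 − 0) + 0.4·17 = 19.8.

19.8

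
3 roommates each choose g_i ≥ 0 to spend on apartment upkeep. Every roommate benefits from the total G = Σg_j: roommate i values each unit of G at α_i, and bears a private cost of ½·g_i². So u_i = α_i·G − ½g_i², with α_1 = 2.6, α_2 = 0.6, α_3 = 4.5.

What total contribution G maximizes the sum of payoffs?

Planner FOC: ∂(Σu_j)/∂g_i = (Σα_j) − g_i = 0, so g_i^SO = Σα_j = 7.7 for every i; G^SO = 23.1.

23.1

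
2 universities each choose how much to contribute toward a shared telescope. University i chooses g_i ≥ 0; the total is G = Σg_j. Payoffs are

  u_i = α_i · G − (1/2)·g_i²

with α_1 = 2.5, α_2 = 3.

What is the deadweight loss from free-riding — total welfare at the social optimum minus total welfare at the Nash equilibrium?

University i's FOC: ∂u_i/∂g_i = α_i − g_i = 0, so g_i* = α_i.
NE contributions = (2.5, 3); G = 5.5.
W^NE = (Σα)·G − ½Σα_i² = 5.5² − ½·15.25 = 22.625.
Planner sets g_i = Σα_j = 5.5 for every i, so G^SO = 2·5.5 = 11.
W^SO = (Σα)·G^SO − ½·2·(Σα)² = (2/2)·5.5² = 30.25.
Deadweight loss = W^SO − W^NE = 7.625.

7.625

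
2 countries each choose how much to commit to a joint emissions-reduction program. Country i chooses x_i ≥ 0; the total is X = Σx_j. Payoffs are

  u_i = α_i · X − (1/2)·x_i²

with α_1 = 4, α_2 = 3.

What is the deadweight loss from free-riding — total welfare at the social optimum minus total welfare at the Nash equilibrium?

Country i's FOC: ∂u_i/∂x_i = α_i − x_i = 0, so x_i* = α_i.
NE contributions = (4, 3); X = 7.
W^NE = (Σα)·X − ½Σα_i² = 7² − ½·25 = 36.5.
Planner sets x_i = Σα_j = 7 for every i, so X^SO = 2·7 = 14.
W^SO = (Σα)·X^SO − ½·2·(Σα)² = (2/2)·7² = 49.
Deadweight loss = W^SO − W^NE = 12.5.

12.5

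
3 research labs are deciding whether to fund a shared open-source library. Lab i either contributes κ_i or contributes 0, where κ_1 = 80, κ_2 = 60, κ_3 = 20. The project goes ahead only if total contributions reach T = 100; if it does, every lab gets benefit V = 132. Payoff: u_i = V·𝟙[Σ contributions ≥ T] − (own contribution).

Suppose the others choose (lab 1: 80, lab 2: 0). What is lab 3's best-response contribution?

20

Others' total = 80. Contributing 20 brings total to 100 ≥ 100: gain V − κ_3 = 112.
Best response: 20.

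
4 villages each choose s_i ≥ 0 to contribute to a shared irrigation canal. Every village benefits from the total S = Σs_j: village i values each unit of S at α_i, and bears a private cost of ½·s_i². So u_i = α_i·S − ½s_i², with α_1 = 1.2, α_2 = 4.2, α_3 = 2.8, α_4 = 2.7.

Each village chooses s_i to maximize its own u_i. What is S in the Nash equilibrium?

10.9

Village i's FOC: ∂u_i/∂s_i = α_i − s_i = 0, so s_i* = α_i.
NE contributions = (1.2, 4.2, 2.8, 2.7); S = 10.9.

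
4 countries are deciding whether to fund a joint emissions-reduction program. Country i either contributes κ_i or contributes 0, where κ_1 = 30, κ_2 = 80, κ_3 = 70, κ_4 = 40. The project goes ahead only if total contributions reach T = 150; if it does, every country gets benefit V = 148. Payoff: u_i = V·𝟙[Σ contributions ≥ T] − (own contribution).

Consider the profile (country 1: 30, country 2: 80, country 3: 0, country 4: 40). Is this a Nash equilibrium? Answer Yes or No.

Total = 150 ≥ 150: provided.
Country 1 (pledges 30, payoff 118): dropping to 0 → total 120, payoff 0. No gain.
Country 2 (pledges 80, payoff 68): dropping to 0 → total 70, payoff 0. No gain.
Country 3 (pledges 0, payoff 148): pledging 70 → total 220, payoff 78. No gain.
Country 4 (pledges 40, payoff 108): dropping to 0 → total 110, payoff 0. No gain.

Yes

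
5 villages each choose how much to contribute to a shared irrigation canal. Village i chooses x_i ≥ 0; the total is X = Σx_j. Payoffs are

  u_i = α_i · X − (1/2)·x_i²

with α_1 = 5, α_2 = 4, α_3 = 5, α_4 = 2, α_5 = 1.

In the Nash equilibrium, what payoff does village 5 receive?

Village i's FOC: ∂u_i/∂x_i = α_i − x_i = 0, so x_i* = α_i.
NE contributions = (5, 4, 5, 2, 1); X = 17.
u_5 = α_5·X − ½·(x_5)² = 1·17 − ½·1² = 16.5.

16.5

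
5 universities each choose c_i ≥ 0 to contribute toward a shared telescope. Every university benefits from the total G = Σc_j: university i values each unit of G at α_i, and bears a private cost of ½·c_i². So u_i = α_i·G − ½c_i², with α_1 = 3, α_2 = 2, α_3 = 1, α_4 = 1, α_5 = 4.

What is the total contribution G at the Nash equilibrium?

11

University i's FOC: ∂u_i/∂c_i = α_i − c_i = 0, so c_i* = α_i.
NE contributions = (3, 2, 1, 1, 4); G = 11.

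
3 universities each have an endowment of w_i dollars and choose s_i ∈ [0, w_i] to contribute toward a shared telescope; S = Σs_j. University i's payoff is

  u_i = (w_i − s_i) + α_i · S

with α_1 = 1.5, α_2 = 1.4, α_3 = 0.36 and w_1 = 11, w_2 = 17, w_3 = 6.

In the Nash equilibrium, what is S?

28

∂u_i/∂s_i = α_i − 1, so university i contributes w_i if α_i > 1, else 0.
α_i > 1 for i ∈ {1, 2}; NE contributions (11, 17, 0), S = 28.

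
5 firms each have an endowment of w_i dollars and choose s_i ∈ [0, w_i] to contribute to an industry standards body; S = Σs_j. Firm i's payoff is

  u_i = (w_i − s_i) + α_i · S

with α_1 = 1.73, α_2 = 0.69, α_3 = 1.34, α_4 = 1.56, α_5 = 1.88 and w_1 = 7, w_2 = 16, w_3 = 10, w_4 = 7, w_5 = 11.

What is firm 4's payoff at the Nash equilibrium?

∂u_i/∂s_i = α_i − 1, so firm i contributes w_i if α_i > 1, else 0.
α_i > 1 for i ∈ {1, 3, 4, 5}; NE contributions (7, 0, 10, 7, 11), S = 35.
u_4 = (7 − 7) + 1.56·35 = 54.6.

54.6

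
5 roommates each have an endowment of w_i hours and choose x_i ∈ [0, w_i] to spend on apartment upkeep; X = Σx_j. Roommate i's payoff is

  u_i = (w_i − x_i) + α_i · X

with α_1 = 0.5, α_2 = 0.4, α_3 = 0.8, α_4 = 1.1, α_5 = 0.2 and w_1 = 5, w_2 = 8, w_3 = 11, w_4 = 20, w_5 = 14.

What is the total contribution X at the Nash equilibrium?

∂u_i/∂x_i = α_i − 1, so roommate i contributes w_i if α_i > 1, else 0.
α_i > 1 for i ∈ {4}; NE contributions (0, 0, 0, 20, 0), X = 20.

20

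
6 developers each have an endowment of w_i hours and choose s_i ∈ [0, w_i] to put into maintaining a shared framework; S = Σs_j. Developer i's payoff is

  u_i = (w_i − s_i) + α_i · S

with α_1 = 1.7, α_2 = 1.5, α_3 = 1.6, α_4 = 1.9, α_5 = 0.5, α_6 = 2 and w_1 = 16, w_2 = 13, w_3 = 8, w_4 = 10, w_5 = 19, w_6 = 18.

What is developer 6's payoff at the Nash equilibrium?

∂u_i/∂s_i = α_i − 1, so developer i contributes w_i if α_i > 1, else 0.
α_i > 1 for i ∈ {1, 2, 3, 4, 6}; NE contributions (16, 13, 8, 10, 0, 18), S = 65.
u_6 = (18 − 18) + 2·65 = 130.

130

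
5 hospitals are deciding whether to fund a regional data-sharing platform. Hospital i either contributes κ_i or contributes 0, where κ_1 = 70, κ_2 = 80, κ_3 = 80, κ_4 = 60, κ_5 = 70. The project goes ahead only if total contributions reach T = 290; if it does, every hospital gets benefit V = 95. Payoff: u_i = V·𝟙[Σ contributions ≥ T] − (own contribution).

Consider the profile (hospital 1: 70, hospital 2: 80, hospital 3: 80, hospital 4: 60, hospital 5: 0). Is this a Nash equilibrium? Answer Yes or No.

Total = 290 ≥ 290: provided.
Hospital 1 (pledges 70, payoff 25): dropping to 0 → total 220, payoff 0. No gain.
Hospital 2 (pledges 80, payoff 15): dropping to 0 → total 210, payoff 0. No gain.
Hospital 3 (pledges 80, payoff 15): dropping to 0 → total 210, payoff 0. No gain.
Hospital 4 (pledges 60, payoff 35): dropping to 0 → total 230, payoff 0. No gain.
Hospital 5 (pledges 0, payoff 95): pledging 70 → total 360, payoff 25. No gain.

Yes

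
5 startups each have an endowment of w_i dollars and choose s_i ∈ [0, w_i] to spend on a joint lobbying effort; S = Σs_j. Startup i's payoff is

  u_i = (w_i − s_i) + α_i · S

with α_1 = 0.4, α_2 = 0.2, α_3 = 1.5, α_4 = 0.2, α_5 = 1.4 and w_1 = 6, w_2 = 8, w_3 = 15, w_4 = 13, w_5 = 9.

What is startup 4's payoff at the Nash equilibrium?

∂u_i/∂s_i = α_i − 1, so startup i contributes w_i if α_i > 1, else 0.
α_i > 1 for i ∈ {3, 5}; NE contributions (0, 0, 15, 0, 9), S = 24.
u_4 = (13 − 0) + 0.2·24 = 17.8.

17.8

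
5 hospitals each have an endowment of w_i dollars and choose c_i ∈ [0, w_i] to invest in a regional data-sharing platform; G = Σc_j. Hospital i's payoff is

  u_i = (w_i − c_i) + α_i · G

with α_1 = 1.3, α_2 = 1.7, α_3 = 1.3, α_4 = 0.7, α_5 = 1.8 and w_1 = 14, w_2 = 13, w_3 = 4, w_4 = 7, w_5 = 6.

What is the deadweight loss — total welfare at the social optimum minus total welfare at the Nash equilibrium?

40.6

∂u_i/∂c_i = α_i − 1, so hospital i contributes w_i if α_i > 1, else 0.
α_i > 1 for i ∈ {1, 2, 3, 5}; NE contributions (14, 13, 4, 0, 6), G = 37.
W^NE = Σw_i − G^NE + (Σα_i)·G^NE = 44 + 5.8·37 = 258.6.
Planner: ∂(Σu_j)/∂c_i = Σα_j − 1 = 5.8 > 0, so everyone contributes w_i; G^SO = 44, W^SO = 44 + 5.8·44 = 299.2.
Deadweight loss = 40.6.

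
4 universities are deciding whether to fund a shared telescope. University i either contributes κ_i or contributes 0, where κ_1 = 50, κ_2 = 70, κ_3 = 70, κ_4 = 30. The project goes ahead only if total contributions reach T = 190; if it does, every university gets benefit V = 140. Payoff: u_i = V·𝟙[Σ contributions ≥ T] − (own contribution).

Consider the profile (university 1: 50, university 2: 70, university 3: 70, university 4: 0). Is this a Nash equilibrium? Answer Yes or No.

Total = 190 ≥ 190: provided.
University 1 (pledges 50, payoff 90): dropping to 0 → total 140, payoff 0. No gain.
University 2 (pledges 70, payoff 70): dropping to 0 → total 120, payoff 0. No gain.
University 3 (pledges 70, payoff 70): dropping to 0 → total 120, payoff 0. No gain.
University 4 (pledges 0, payoff 140): pledging 30 → total 220, payoff 110. No gain.

Yes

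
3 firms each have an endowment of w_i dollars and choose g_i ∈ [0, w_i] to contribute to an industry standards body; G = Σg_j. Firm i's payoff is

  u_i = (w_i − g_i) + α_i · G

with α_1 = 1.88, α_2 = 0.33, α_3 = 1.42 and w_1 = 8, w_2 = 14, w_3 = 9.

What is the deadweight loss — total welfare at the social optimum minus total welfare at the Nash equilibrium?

∂u_i/∂g_i = α_i − 1, so firm i contributes w_i if α_i > 1, else 0.
α_i > 1 for i ∈ {1, 3}; NE contributions (8, 0, 9), G = 17.
W^NE = Σw_i − G^NE + (Σα_i)·G^NE = 31 + 2.63·17 = 75.71.
Planner: ∂(Σu_j)/∂g_i = Σα_j − 1 = 2.63 > 0, so everyone contributes w_i; G^SO = 31, W^SO = 31 + 2.63·31 = 112.53.
Deadweight loss = 36.82.

36.82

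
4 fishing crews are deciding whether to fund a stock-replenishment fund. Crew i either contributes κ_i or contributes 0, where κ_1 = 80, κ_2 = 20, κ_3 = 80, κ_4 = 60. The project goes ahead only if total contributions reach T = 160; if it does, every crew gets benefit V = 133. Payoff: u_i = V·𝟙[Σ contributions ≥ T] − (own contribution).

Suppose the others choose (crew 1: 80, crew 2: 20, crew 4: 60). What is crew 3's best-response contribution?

0

Others' total = 160 ≥ 160; contributing adds cost 80 for no extra benefit.
Best response: 0.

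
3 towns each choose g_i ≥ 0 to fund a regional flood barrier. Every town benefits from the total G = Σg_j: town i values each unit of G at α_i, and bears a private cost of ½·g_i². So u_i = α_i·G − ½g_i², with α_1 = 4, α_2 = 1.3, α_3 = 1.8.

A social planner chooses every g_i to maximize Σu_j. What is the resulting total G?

21.3

Planner FOC: ∂(Σu_j)/∂g_i = (Σα_j) − g_i = 0, so g_i^SO = Σα_j = 7.1 for every i; G^SO = 21.3.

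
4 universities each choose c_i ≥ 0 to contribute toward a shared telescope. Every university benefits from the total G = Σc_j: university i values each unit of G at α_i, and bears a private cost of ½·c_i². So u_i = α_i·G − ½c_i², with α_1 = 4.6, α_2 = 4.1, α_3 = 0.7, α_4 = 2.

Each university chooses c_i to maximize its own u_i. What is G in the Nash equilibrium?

11.4

University i's FOC: ∂u_i/∂c_i = α_i − c_i = 0, so c_i* = α_i.
NE contributions = (4.6, 4.1, 0.7, 2); G = 11.4.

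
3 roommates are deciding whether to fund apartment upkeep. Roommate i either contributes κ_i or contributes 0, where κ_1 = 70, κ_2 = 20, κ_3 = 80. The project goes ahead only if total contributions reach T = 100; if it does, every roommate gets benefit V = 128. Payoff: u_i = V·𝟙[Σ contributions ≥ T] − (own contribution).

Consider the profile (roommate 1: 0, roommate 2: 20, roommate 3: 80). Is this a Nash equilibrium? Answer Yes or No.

Total = 100 ≥ 100: provided.
Roommate 1 (pledges 0, payoff 128): pledging 70 → total 170, payoff 58. No gain.
Roommate 2 (pledges 20, payoff 108): dropping to 0 → total 80, payoff 0. No gain.
Roommate 3 (pledges 80, payoff 48): dropping to 0 → total 20, payoff 0. No gain.

Yes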